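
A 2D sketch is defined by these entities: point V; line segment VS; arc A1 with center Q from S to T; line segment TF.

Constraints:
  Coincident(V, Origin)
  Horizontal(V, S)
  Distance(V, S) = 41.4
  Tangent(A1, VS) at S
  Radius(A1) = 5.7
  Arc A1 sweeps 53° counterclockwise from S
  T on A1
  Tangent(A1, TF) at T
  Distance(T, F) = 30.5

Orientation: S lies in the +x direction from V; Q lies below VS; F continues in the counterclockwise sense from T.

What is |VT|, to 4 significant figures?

36.92

Since A1 is tangent to VS there, QS ⟂ VS, so Q = S + (0, -5.7) = (41.40, -5.700). On A1, S sits at bearing 90° from Q; a 53° counterclockwise sweep puts T at bearing 143°, so T = Q + 5.7·(cos 143°, sin 143°) = (36.85, -2.270). Then |VT| = |T − V| = 36.92.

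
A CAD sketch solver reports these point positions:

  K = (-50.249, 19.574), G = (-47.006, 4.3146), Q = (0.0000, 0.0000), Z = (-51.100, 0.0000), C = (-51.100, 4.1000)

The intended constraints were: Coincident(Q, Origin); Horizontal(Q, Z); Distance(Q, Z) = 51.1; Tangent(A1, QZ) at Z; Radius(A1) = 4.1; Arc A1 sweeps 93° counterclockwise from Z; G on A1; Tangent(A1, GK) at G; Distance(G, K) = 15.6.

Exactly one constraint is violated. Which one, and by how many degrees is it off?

Tangent(A1, GK) at G — off by 9.00°.

Q = (0.00, 0.00) ✓; Q.y = 0.00, Z.y = 0.00 ✓; |QZ| = 51.10 ✓; ∠(CZ, ZQ) = 90.00° ✓; |CZ| = 4.100 ✓; bearing(C→G) − bearing(C→Z) = 93.00° ✓; |CG| = 4.100 ✓; ∠(CG, GK) = 81.00° ✗; |GK| = 15.60 ✓.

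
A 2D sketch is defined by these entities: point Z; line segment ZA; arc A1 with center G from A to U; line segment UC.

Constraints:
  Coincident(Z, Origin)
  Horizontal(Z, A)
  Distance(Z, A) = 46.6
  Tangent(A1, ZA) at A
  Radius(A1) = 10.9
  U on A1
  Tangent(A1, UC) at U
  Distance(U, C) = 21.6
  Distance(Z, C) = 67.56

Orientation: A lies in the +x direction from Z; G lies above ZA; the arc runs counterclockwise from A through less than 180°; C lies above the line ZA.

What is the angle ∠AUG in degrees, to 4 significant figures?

48.44°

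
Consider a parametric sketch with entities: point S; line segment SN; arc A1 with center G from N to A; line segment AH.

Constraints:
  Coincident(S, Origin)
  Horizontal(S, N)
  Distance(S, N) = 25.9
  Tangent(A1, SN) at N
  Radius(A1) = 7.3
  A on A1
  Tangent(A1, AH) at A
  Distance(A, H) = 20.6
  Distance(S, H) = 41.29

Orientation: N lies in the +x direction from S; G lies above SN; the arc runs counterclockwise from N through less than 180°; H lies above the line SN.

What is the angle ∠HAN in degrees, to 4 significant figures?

130.0°

Checks: S.y = 0.00, N.y = 0.00 ✓; ∠(GN, NS) = 90.00° ✓; |GN| = 7.300 ✓; |GA| = 7.300 ✓; ∠(GA, AH) = 90.00° ✓; |AH| = 20.60 ✓; |SH| = 41.29 ✓.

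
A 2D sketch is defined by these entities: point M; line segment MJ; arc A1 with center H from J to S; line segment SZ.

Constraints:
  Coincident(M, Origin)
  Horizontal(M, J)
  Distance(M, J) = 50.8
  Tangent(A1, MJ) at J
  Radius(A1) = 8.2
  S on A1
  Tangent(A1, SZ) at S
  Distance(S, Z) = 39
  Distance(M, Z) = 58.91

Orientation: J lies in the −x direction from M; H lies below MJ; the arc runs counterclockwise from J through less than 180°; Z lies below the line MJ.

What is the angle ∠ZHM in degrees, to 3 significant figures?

79.2°

M is at the origin; MJ is horizontal with |MJ| = 50.8 and J on the −x side, so J = (-50.8, 0.00). A1 meets MJ tangentially, so HJ is at right angles to MJ, so H = J + (0, -8.2) = (-50.8, -8.20). Since HS ⟂ SZ (tangency), |HZ| = √(8.2² + 39.0²) = 39.9 regardless of where S sits on A1. So Z lies on both circle(M, 58.91) and circle(H, 39.9); the below-MJ intersection is Z = (-37.2, -45.7). S is the foot of the tangent from Z: S = (-57.8, -12.5).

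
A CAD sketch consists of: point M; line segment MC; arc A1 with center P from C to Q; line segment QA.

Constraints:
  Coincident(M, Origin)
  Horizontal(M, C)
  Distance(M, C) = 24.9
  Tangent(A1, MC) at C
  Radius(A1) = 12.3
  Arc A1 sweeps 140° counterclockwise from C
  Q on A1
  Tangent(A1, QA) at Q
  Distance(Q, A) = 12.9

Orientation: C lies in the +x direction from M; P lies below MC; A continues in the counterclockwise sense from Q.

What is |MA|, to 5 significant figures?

40.288

M is at the origin; M and C share the same y with |MC| = 24.9 and C on the +x side, so C = (24.900, 0.0000). Since A1 is tangent to MC there, PC ⟂ MC, so P = C + (0, -12.3) = (24.900, -12.300). On A1, C sits at bearing 90° from P; a 140° counterclockwise sweep puts Q at bearing 230°, so Q = P + 12.3·(cos 230°, sin 230°) = (16.994, -21.722). Since A1 is tangent to QA there, PQ ⟂ QA, so QA runs along (−sin 230°, cos 230°); with |QA| = 12.9, A = (26.876, -30.014). Then |MA| = |A − M| = 40.288.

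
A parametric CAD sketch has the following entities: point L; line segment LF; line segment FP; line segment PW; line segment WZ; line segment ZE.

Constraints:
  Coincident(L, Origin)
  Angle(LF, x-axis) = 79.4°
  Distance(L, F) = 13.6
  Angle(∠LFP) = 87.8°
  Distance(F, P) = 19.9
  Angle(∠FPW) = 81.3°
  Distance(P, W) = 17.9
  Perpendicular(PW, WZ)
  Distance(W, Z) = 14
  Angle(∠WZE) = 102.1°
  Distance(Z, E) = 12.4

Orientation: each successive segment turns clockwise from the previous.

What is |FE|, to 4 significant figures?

4.133

L is at the origin; LF runs at 79.4° with length 13.6, so F = (2.502, 13.37). ∠LFP = 87.8° gives FP at -12.80° from the x-axis; with |FP| = 19.9, P = (21.91, 8.959). ∠FPW = 81.3° gives PW at -111.5° from the x-axis; with |PW| = 17.9, W = (15.35, -7.695). PW ⟂ WZ, so WZ runs at 158.5°; with |WZ| = 14.0, Z = (2.321, -2.564). ∠WZE = 102.1° gives ZE at 80.60° from the x-axis; with |ZE| = 12.4, E = (4.346, 9.669). Then |FE| = |E − F| = 4.133.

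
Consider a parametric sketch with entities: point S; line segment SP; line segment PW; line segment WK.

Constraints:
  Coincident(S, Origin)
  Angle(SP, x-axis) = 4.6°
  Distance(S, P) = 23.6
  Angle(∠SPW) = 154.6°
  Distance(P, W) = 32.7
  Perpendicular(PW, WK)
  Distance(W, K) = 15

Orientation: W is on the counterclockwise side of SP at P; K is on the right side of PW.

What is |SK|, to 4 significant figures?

59.57

S is at the origin; SP runs at 4.6° with length 23.6, so P = 23.6·(cos 4.6°, sin 4.6°) = (23.52, 1.893). ∠SPW = 154.6°, so PW runs at 4.6° + (180° − 154.6°) = 30.00° from the x-axis; with |PW| = 32.7, W = P + 32.7·(cos 30.00°, sin 30.00°) = (51.84, 18.24). PW is perpendicular to WK; with |WK| = 15.0 on the right of PW, K = W + 15.0·(0.5000, -0.8660) = (59.34, 5.252). Then |SK| = |K − S| = 59.57.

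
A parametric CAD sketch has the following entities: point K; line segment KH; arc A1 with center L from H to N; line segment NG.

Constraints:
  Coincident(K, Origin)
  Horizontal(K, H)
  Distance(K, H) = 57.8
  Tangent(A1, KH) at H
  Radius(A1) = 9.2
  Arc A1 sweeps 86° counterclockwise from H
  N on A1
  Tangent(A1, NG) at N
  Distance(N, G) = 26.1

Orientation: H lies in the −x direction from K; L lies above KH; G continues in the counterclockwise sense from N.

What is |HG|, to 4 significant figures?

36.30

On A1, H sits at bearing -90° from L; an 86° counterclockwise sweep puts N at bearing -4°, so N = L + 9.2·(cos -4°, sin -4°) = (-48.62, 8.558). Tangency of A1 to NG means the radius LN is perpendicular to NG, so NG runs along (−sin -4°, cos -4°); with |NG| = 26.1, G = (-46.80, 34.59). Then |HG| = |G − H| = 36.30.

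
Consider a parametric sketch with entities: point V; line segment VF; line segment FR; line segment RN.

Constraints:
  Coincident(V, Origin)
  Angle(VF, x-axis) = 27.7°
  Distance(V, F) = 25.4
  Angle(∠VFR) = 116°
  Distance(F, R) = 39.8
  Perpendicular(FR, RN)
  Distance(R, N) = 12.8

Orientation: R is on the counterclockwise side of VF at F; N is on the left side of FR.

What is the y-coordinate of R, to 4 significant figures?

51.59

V is at the origin; VF runs at 27.7° with length 25.4, so F = 25.4·(cos 27.7°, sin 27.7°) = (22.49, 11.81). ∠VFR = 116.0°, so FR runs at 27.7° + (180° − 116.0°) = 91.70° from the x-axis; with |FR| = 39.8, R = F + 39.8·(cos 91.70°, sin 91.70°) = (21.31, 51.59). So R.y = 51.59.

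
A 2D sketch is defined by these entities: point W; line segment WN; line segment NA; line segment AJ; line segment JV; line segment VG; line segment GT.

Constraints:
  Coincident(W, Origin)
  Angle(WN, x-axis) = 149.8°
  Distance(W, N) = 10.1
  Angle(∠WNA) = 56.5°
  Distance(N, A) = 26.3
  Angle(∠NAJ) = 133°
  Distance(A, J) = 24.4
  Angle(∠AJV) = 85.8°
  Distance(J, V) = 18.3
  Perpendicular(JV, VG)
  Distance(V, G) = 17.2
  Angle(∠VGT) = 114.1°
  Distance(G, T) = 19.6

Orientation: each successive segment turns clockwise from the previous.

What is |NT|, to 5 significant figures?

26.874

W is at the origin; WN runs at 149.8° with length 10.1, so N = (-8.7292, 5.0805). ∠WNA = 56.5° gives NA at 26.300° from the x-axis; with |NA| = 26.3, A = (14.848, 16.733). ∠NAJ = 133.0° gives AJ at -20.700° from the x-axis; with |AJ| = 24.4, J = (37.673, 8.1085). ∠AJV = 85.8° gives JV at -114.90° from the x-axis; with |JV| = 18.3, V = (29.968, -8.4904). JV is perpendicular to VG, so VG runs at 155.10°; with |VG| = 17.2, G = (14.367, -1.2486). ∠VGT = 114.1° gives GT at 89.200° from the x-axis; with |GT| = 19.6, T = (14.641, 18.349). Then |NT| = |T − N| = 26.874.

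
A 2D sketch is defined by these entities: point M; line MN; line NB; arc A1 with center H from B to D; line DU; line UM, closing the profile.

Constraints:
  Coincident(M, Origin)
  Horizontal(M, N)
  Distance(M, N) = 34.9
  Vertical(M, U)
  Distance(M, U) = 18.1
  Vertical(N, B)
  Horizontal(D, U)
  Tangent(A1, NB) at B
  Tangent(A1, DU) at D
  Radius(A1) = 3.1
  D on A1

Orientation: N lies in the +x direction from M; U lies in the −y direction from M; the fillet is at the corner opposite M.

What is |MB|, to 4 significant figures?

37.99

M is at the origin; M and N share the same y with |MN| = 34.9 and N on the +x side, so N = (34.90, 0.000). MU is vertical with |MU| = 18.1 and U on the −y side, so U = (0.000, -18.10). The virtual corner opposite M is at (34.90, -18.10). The tangent condition forces HB to be normal to NB and the tangent condition forces HD to be normal to DU, with radius 3.1, so the center H sits 3.1 in from both sides at H = (31.80, -15.00). That places the tangent points at B = (34.90, -15.00) on NB and D = (31.80, -18.10) on DU. Then |MB| = |B − M| = 37.99.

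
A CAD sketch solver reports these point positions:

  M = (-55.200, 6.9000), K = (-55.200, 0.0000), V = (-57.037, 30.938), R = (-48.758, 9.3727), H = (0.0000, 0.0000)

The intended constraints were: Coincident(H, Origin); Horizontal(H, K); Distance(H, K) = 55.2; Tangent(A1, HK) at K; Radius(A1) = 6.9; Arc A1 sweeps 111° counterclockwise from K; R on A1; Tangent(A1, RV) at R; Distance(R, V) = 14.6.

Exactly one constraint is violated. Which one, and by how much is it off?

Distance(R, V) = 14.6 — off by 8.50.

H = (0.00, 0.00) ✓; H.y = 0.00, K.y = 0.00 ✓; |HK| = 55.20 ✓; ∠(MK, KH) = 90.00° ✓; |MK| = 6.900 ✓; bearing(M→R) − bearing(M→K) = 111.0° ✓; |MR| = 6.900 ✓; ∠(MR, RV) = 90.00° ✓; |RV| = 23.10 ✗.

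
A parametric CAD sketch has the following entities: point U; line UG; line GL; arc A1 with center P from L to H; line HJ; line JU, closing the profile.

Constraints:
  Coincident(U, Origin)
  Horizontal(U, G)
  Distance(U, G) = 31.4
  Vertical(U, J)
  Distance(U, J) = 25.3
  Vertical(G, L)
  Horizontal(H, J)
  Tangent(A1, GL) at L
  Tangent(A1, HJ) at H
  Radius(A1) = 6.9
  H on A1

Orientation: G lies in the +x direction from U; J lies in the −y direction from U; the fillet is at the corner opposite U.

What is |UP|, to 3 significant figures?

30.6

U is at the origin; UG is horizontal with |UG| = 31.4 and G on the +x side, so G = (31.4, 0.00). UJ is vertical with |UJ| = 25.3 and J on the −y side, so J = (0.00, -25.3). The virtual corner opposite U is at (31.4, -25.3). The tangent condition forces PL to be normal to GL and tangency of A1 to HJ means the radius PH is perpendicular to HJ, with radius 6.9, so the center P sits 6.9 in from both sides at P = (24.5, -18.4). Then |UP| = |P − U| = 30.6.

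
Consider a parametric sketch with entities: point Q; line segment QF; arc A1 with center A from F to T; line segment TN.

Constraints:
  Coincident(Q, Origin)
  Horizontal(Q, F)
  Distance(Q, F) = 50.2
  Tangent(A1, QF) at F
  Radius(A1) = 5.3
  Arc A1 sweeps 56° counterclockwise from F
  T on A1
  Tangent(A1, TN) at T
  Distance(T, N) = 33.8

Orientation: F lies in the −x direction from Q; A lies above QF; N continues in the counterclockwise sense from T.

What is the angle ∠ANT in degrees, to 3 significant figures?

8.91°

Q is at the origin; Q and F share the same y with |QF| = 50.2 and F on the −x side, so F = (-50.2, 0.00). A1 meets QF tangentially, so AF is at right angles to QF, so A = F + (0, 5.3) = (-50.2, 5.30). On A1, F sits at bearing -90° from A; a 56° counterclockwise sweep puts T at bearing -34°, so T = A + 5.3·(cos -34°, sin -34°) = (-45.8, 2.34). Tangency of A1 to TN means the radius AT is perpendicular to TN, so TN runs along (−sin -34°, cos -34°); with |TN| = 33.8, N = (-26.9, 30.4). Then cos ∠ANT = NA·NT / (|NA||NT|), giving 8.91°.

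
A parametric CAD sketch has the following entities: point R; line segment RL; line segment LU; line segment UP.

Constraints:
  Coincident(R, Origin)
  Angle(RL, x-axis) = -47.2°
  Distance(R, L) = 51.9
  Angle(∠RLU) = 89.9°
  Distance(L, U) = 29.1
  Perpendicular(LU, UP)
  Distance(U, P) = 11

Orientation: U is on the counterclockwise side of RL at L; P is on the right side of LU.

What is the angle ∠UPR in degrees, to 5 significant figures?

24.759°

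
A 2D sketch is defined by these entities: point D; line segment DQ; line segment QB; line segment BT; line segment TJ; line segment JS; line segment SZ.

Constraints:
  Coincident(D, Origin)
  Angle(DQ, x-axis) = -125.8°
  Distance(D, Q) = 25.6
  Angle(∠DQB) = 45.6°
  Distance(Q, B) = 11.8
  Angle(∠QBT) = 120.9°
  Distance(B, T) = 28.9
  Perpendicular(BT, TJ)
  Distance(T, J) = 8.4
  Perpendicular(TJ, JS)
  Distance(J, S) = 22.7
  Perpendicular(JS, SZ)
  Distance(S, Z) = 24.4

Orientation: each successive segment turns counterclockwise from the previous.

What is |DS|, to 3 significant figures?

13.3

D is at the origin; DQ runs at -125.8° with length 25.6, so Q = (-15.0, -20.8). ∠DQB = 45.6° gives QB at 8.60° from the x-axis; with |QB| = 11.8, B = (-3.31, -19.0). ∠QBT = 120.9° gives BT at 67.7° from the x-axis; with |BT| = 28.9, T = (7.66, 7.74). BT ⟂ TJ, so TJ runs at 158°; with |TJ| = 8.4, J = (-0.113, 10.9). TJ ⟂ JS, so JS runs at -112°; with |JS| = 22.7, S = (-8.73, -10.1). Then |DS| = |S − D| = 13.3.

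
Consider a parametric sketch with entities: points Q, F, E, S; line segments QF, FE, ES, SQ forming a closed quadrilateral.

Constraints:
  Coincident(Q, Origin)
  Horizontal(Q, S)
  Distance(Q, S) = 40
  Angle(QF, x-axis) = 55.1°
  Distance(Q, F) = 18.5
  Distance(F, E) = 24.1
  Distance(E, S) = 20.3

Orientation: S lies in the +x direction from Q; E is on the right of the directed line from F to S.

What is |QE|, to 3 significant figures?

21.9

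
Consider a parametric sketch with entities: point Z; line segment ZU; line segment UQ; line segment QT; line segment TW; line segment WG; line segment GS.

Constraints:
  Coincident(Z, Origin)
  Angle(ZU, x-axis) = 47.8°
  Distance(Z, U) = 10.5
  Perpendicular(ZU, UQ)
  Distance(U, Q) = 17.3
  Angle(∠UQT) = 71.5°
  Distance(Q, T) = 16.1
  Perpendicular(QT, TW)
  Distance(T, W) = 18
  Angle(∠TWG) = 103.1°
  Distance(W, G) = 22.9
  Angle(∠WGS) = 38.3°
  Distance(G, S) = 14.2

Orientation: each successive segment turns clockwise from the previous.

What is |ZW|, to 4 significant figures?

4.969

Z is at the origin; ZU runs at 47.8° with length 10.5, so U = (7.053, 7.778). ZU is perpendicular to UQ, so UQ runs at -42.20°; with |UQ| = 17.3, Q = (19.87, -3.842). ∠UQT = 71.5° gives QT at -150.7° from the x-axis; with |QT| = 16.1, T = (5.829, -11.72). QT is perpendicular to TW, so TW runs at 119.3°; with |TW| = 18.0, W = (-2.980, 3.976). Then |ZW| = |W − Z| = 4.969.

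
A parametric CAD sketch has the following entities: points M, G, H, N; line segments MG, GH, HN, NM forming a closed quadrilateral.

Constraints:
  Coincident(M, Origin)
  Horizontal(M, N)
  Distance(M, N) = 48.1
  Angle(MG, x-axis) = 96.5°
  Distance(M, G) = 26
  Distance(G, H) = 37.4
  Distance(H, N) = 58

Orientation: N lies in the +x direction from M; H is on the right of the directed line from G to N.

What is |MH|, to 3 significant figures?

14.2

Checks: M.y = 0.00, N.y = 0.00 ✓; |GH| = 37.40 ✓; |HN| = 58.00 ✓.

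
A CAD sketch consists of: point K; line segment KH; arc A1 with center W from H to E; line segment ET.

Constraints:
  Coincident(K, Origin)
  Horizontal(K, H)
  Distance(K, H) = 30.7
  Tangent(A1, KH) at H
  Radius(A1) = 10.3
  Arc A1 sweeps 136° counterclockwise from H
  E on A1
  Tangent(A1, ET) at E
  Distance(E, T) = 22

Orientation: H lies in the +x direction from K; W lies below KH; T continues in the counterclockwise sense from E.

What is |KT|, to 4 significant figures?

51.37

K is at the origin; K and H share the same y with |KH| = 30.7 and H on the +x side, so H = (30.70, 0.000). A1 meets KH tangentially, so WH is at right angles to KH, so W = H + (0, -10.3) = (30.70, -10.30). On A1, H sits at bearing 90° from W; a 136° counterclockwise sweep puts E at bearing 226°, so E = W + 10.3·(cos 226°, sin 226°) = (23.55, -17.71). Tangency of A1 to ET means the radius WE is perpendicular to ET, so ET runs along (−sin 226°, cos 226°); with |ET| = 22.0, T = (39.37, -32.99). Then |KT| = |T − K| = 51.37.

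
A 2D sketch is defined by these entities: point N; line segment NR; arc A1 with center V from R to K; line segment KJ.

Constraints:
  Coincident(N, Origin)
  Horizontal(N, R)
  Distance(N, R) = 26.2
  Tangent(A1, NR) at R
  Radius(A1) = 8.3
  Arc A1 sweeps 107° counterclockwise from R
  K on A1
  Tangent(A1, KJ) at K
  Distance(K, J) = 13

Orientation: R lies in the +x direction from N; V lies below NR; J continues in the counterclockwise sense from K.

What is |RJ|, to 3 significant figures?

23.5

On A1, R sits at bearing 90° from V; a 107° counterclockwise sweep puts K at bearing 197°, so K = V + 8.3·(cos 197°, sin 197°) = (18.3, -10.7). The tangent condition forces VK to be normal to KJ, so KJ runs along (−sin 197°, cos 197°); with |KJ| = 13.0, J = (22.1, -23.2). Then |RJ| = |J − R| = 23.5.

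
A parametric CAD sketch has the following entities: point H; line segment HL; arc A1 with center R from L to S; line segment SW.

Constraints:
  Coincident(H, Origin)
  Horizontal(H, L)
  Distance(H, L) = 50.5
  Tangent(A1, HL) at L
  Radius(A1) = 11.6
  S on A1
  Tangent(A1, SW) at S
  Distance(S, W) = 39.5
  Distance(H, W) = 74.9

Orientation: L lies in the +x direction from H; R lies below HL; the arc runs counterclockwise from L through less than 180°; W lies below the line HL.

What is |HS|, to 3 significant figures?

42.6

H is at the origin; H and L share the same y with |HL| = 50.5 and L on the +x side, so L = (50.5, 0.00). A1 meets HL tangentially, so RL is at right angles to HL, so R = L + (0, -11.6) = (50.5, -11.6). Since RS ⟂ SW (tangency), |RW| = √(11.6² + 39.5²) = 41.2 regardless of where S sits on A1. So W lies on both circle(H, 74.9) and circle(R, 41.2); the below-HL intersection is W = (53.2, -52.7). S is the foot of the tangent from W: S = (39.6, -15.6).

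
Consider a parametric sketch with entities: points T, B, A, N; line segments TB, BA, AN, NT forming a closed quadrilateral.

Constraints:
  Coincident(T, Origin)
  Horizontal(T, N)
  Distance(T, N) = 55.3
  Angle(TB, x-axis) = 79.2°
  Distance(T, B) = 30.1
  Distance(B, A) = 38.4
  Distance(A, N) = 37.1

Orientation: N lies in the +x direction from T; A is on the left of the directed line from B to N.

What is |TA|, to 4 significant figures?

56.06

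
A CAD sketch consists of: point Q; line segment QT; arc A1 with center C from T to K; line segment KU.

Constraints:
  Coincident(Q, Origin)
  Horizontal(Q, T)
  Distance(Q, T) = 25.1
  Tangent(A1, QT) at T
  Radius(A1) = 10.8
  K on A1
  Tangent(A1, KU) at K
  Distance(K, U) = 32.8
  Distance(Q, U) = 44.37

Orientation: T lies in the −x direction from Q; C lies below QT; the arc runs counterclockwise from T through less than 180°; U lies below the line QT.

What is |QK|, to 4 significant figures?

37.77

Q is at the origin; QT is horizontal with |QT| = 25.1 and T on the −x side, so T = (-25.10, 0.000). Tangency of A1 to QT means the radius CT is perpendicular to QT, so C = T + (0, -10.8) = (-25.10, -10.80). Since CK ⟂ KU (tangency), |CU| = √(10.8² + 32.8²) = 34.53 regardless of where K sits on A1. So U lies on both circle(Q, 44.37) and circle(C, 34.53); the below-QT intersection is U = (-11.95, -42.73). K is the foot of the tangent from U: K = (-33.30, -17.83).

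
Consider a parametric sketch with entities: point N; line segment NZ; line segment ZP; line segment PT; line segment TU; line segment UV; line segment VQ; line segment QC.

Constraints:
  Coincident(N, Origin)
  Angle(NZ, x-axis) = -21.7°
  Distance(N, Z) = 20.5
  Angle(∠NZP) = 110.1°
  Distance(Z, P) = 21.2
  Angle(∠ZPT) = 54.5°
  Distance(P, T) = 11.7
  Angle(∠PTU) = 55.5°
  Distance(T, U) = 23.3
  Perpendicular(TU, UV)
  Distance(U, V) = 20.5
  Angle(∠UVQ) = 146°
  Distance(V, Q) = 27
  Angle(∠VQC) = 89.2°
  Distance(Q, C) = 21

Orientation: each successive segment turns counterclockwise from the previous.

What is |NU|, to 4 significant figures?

34.38

N is at the origin; NZ runs at -21.7° with length 20.5, so Z = (19.05, -7.580). ∠NZP = 110.1° gives ZP at 48.20° from the x-axis; with |ZP| = 21.2, P = (33.18, 8.224). ∠ZPT = 54.5° gives PT at 173.7° from the x-axis; with |PT| = 11.7, T = (21.55, 9.508). ∠PTU = 55.5° gives TU at -61.80° from the x-axis; with |TU| = 23.3, U = (32.56, -11.03). Then |NU| = |U − N| = 34.38.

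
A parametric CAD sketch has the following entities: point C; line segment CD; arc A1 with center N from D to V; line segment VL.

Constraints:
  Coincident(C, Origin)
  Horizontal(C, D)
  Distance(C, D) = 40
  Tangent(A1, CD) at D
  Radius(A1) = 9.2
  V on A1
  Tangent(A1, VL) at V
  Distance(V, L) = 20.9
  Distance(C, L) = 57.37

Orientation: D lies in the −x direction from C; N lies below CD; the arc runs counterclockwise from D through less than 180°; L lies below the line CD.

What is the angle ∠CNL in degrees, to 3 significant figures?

125°

Checks: |NV| = 9.200 ✓; ∠(NV, VL) = 90.00° ✓; |VL| = 20.90 ✓; |CL| = 57.37 ✓.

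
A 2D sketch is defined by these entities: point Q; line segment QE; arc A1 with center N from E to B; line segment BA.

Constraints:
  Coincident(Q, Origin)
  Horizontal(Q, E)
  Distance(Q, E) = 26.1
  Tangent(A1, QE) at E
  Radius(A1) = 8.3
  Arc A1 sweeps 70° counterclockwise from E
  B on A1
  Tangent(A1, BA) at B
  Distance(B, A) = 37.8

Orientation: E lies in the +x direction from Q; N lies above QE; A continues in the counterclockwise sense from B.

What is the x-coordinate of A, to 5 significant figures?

46.828

On A1, E sits at bearing -90° from N; a 70° counterclockwise sweep puts B at bearing -20°, so B = N + 8.3·(cos -20°, sin -20°) = (33.899, 5.4612). Since A1 is tangent to BA there, NB ⟂ BA, so BA runs along (−sin -20°, cos -20°); with |BA| = 37.8, A = (46.828, 40.982). So A.x = 46.828.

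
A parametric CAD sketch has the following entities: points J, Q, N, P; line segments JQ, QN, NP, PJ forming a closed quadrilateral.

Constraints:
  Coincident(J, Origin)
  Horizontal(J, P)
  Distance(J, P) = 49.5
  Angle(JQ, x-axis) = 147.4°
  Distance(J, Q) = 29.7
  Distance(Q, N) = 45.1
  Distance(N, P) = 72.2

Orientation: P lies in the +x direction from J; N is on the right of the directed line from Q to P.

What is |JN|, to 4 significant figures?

33.01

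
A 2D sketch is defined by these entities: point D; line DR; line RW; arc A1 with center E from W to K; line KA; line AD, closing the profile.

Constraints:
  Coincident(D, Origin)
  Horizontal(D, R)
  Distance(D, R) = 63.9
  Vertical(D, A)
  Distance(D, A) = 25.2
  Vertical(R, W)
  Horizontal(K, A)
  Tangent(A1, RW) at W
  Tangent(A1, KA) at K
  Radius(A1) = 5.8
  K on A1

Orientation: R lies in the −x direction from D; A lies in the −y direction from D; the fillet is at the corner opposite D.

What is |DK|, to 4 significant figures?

63.33

D is at the origin; DR is horizontal with |DR| = 63.9 and R on the −x side, so R = (-63.90, 0.000). DA is vertical with |DA| = 25.2 and A on the −y side, so A = (0.000, -25.20). The virtual corner opposite D is at (-63.90, -25.20). Tangency of A1 to RW means the radius EW is perpendicular to RW and since A1 is tangent to KA there, EK ⟂ KA, with radius 5.8, so the center E sits 5.8 in from both sides at E = (-58.10, -19.40). That places the tangent points at W = (-63.90, -19.40) on RW and K = (-58.10, -25.20) on KA. Then |DK| = |K − D| = 63.33.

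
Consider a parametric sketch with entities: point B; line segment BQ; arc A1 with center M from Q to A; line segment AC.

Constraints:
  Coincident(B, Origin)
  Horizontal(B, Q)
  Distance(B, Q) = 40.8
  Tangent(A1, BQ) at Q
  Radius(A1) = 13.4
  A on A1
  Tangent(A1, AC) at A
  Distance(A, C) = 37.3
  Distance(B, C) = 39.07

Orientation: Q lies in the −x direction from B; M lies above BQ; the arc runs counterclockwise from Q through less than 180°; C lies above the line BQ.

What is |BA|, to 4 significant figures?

30.11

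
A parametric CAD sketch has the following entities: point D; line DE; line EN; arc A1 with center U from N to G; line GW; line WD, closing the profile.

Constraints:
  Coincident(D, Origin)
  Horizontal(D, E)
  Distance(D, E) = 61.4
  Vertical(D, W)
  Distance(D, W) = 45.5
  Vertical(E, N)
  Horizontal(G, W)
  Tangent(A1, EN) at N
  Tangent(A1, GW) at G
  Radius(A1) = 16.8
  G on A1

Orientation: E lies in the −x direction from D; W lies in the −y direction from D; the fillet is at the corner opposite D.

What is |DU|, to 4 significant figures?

53.04

D is at the origin; D and E share the same y with |DE| = 61.4 and E on the −x side, so E = (-61.40, 0.000). DW is vertical with |DW| = 45.5 and W on the −y side, so W = (0.000, -45.50). The virtual corner opposite D is at (-61.40, -45.50). Tangency of A1 to EN means the radius UN is perpendicular to EN and A1 meets GW tangentially, so UG is at right angles to GW, with radius 16.8, so the center U sits 16.8 in from both sides at U = (-44.60, -28.70). Then |DU| = |U − D| = 53.04.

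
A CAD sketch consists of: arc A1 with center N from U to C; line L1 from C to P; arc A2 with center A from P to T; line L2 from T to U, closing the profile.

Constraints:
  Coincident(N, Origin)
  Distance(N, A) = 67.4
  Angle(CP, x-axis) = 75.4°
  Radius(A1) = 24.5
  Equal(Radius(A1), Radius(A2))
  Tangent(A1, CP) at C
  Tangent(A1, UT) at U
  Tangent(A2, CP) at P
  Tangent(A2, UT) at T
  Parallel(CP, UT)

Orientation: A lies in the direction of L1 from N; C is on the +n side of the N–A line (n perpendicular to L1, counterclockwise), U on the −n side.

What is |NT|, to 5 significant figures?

71.715

Tangency of A1 to both parallel lines with radius 24.5 puts C and U at N ± 24.5·n: C = (-23.709, 6.1757), U = (23.709, -6.1757). Equal radii place P and T the same way about A: P = A + 24.5·n = (-6.7194, 71.399), T = A − 24.5·n = (40.698, 59.048). Then |NT| = |T − N| = 71.715.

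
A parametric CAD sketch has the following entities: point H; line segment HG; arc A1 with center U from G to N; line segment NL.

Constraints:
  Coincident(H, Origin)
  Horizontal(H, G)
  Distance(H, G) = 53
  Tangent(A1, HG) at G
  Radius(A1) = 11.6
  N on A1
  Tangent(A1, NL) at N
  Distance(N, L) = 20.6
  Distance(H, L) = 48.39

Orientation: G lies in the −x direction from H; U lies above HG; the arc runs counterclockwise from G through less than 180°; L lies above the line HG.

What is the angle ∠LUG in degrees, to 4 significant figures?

140.7°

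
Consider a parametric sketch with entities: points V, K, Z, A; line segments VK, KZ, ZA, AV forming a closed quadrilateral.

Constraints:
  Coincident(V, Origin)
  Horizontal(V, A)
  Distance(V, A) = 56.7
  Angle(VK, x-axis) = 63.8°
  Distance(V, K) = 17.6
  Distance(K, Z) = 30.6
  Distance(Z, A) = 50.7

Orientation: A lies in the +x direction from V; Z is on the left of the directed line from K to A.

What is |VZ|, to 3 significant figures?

48.0

Checks: |KZ| = 30.60 ✓; |ZA| = 50.70 ✓.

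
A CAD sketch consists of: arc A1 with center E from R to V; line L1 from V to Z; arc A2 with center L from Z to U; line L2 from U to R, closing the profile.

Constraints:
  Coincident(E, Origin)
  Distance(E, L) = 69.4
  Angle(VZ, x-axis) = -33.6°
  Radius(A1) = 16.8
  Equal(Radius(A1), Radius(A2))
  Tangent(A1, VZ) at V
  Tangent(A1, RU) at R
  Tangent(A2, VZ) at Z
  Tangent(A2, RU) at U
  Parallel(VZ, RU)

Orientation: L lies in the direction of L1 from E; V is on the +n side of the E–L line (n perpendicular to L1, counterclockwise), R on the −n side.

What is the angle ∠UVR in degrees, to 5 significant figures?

64.166°

The slot axis is L1's direction at -33.6°, so u = (cos -33.6°, sin -33.6°) = (0.83292, -0.55339) and n = (−sin -33.6°, cos -33.6°) = (0.55339, 0.83292). E is at the origin and L lies 69.4 along u from E, so L = 69.4·u = (57.805, -38.405). Tangency of A1 to both parallel lines with radius 16.8 puts V and R at E ± 16.8·n: V = (9.2970, 13.993), R = (-9.2970, -13.993). Equal radii place Z and U the same way about L: Z = L + 16.8·n = (67.102, -24.412), U = L − 16.8·n = (48.508, -52.398). Then cos ∠UVR = VU·VR / (|VU||VR|), giving 64.166°.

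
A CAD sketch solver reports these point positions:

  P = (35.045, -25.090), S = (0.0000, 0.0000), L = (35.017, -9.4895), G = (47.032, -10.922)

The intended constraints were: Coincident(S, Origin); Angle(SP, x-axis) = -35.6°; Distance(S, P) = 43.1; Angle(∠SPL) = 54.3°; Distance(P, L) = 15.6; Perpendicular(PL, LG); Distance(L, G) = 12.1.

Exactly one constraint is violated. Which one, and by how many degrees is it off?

Perpendicular(PL, LG) — off by 6.90°.

S = (0.00, 0.00) ✓; SP at -35.60° ✓; |SP| = 43.10 ✓; ∠SPL = 54.30° ✓; |PL| = 15.60 ✓; ∠(PL, LG) = 96.90° ✗; |LG| = 12.10 ✓.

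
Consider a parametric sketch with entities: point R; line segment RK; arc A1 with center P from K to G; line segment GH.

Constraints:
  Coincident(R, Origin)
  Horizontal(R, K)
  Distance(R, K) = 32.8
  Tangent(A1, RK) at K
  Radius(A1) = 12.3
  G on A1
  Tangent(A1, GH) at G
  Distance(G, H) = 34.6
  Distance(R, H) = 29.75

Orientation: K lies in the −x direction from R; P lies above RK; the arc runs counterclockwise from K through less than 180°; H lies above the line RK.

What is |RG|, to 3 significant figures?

24.0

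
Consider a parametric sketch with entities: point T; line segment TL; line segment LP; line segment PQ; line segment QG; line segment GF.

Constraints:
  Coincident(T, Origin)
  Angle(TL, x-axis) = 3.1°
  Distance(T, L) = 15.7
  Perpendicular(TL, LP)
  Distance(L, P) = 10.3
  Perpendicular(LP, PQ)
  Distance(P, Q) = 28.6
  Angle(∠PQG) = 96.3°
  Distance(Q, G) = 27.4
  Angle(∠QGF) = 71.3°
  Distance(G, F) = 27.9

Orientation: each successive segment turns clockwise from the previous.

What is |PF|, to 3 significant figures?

21.7

∠PQG = 96.3° gives QG at 99.4° from the x-axis; with |QG| = 27.4, G = (-16.8, 16.0). ∠QGF = 71.3° gives GF at -9.30° from the x-axis; with |GF| = 27.9, F = (10.7, 11.5). Then |PF| = |F − P| = 21.7.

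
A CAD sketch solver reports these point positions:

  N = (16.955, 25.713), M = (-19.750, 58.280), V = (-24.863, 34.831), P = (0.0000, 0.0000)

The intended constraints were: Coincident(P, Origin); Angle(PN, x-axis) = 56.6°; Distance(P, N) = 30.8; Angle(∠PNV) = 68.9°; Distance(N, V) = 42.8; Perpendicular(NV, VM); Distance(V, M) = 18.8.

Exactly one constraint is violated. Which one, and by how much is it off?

Distance(V, M) = 18.8 — off by 5.20.

P = (0.00, 0.00) ✓; PN at 56.60° ✓; |PN| = 30.80 ✓; ∠PNV = 68.90° ✓; |NV| = 42.80 ✓; ∠(NV, VM) = 90.00° ✓; |VM| = 24.00 ✗.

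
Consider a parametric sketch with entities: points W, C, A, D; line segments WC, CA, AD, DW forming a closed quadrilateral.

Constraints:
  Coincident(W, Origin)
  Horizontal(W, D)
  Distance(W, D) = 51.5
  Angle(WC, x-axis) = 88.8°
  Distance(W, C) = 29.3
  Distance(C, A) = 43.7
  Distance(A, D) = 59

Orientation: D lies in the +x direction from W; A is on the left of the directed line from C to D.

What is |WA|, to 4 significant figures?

66.40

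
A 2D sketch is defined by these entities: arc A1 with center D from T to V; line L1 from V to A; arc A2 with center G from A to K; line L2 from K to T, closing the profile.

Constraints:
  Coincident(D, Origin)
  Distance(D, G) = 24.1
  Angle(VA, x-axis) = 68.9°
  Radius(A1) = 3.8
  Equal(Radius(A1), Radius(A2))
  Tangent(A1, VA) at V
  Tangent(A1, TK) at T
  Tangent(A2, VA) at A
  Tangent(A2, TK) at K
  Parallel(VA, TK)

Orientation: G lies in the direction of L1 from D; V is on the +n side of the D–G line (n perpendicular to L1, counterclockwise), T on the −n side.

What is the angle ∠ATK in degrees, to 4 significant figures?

17.50°

Tangency of A1 to both parallel lines with radius 3.8 puts V and T at D ± 3.8·n: V = (-3.545, 1.368), T = (3.545, -1.368). Equal radii place A and K the same way about G: A = G + 3.8·n = (5.131, 23.85), K = G − 3.8·n = (12.22, 21.12). Then cos ∠ATK = TA·TK / (|TA||TK|), giving 17.50°.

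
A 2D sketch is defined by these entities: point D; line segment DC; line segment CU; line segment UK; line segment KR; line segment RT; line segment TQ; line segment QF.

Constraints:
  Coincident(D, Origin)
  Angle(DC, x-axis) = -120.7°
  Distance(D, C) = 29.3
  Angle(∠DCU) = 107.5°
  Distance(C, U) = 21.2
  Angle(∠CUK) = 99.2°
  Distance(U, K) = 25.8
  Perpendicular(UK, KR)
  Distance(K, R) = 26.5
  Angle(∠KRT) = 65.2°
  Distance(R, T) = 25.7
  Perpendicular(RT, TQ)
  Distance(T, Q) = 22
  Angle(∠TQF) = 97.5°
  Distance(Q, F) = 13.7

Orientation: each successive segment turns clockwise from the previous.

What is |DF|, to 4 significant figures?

34.33

D is at the origin; DC runs at -120.7° with length 29.3, so C = (-14.96, -25.19). ∠DCU = 107.5° gives CU at 166.8° from the x-axis; with |CU| = 21.2, U = (-35.60, -20.35). ∠CUK = 99.2° gives UK at 86.00° from the x-axis; with |UK| = 25.8, K = (-33.80, 5.385). UK is perpendicular to KR, so KR runs at -4.000°; with |KR| = 26.5, R = (-7.364, 3.536). ∠KRT = 65.2° gives RT at -118.8° from the x-axis; with |RT| = 25.7, T = (-19.74, -18.99). RT is perpendicular to TQ, so TQ runs at 151.2°; with |TQ| = 22.0, Q = (-39.02, -8.387). ∠TQF = 97.5° gives QF at 68.70° from the x-axis; with |QF| = 13.7, F = (-34.05, 4.378). Then |DF| = |F − D| = 34.33.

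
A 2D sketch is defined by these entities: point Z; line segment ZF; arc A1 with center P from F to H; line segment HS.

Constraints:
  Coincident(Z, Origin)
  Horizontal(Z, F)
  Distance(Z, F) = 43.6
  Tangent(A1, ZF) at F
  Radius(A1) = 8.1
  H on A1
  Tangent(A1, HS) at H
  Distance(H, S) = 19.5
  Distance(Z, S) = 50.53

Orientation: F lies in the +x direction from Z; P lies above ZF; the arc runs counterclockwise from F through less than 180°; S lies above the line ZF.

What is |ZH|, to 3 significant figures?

52.1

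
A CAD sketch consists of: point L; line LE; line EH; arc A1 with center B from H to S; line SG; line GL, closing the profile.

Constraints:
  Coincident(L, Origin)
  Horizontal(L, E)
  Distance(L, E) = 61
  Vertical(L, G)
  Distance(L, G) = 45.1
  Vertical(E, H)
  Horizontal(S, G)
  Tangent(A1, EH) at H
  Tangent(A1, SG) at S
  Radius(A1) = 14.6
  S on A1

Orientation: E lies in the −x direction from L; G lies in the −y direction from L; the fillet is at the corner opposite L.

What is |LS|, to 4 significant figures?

64.71

L is at the origin; L and E share the same y with |LE| = 61.0 and E on the −x side, so E = (-61.00, 0.000). L and G share the same x with |LG| = 45.1 and G on the −y side, so G = (0.000, -45.10). The virtual corner opposite L is at (-61.00, -45.10). A1 meets EH tangentially, so BH is at right angles to EH and the tangent condition forces BS to be normal to SG, with radius 14.6, so the center B sits 14.6 in from both sides at B = (-46.40, -30.50). That places the tangent points at H = (-61.00, -30.50) on EH and S = (-46.40, -45.10) on SG. Then |LS| = |S − L| = 64.71.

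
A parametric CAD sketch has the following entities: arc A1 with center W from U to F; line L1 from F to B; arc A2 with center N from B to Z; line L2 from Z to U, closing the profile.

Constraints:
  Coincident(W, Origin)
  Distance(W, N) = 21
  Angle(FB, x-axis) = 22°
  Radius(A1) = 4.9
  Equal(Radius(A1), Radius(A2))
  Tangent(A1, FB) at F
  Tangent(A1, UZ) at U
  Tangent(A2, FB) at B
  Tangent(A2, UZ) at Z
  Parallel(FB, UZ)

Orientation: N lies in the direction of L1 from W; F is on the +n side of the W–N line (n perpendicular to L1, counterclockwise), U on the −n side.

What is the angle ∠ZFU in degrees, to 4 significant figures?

64.98°

The slot axis is L1's direction at 22.0°, so u = (cos 22.0°, sin 22.0°) = (0.9272, 0.3746) and n = (−sin 22.0°, cos 22.0°) = (-0.3746, 0.9272). W is at the origin and N lies 21.0 along u from W, so N = 21.0·u = (19.47, 7.867). Tangency of A1 to both parallel lines with radius 4.9 puts F and U at W ± 4.9·n: F = (-1.836, 4.543), U = (1.836, -4.543). Equal radii place B and Z the same way about N: B = N + 4.9·n = (17.64, 12.41), Z = N − 4.9·n = (21.31, 3.324). Then cos ∠ZFU = FZ·FU / (|FZ||FU|), giving 64.98°.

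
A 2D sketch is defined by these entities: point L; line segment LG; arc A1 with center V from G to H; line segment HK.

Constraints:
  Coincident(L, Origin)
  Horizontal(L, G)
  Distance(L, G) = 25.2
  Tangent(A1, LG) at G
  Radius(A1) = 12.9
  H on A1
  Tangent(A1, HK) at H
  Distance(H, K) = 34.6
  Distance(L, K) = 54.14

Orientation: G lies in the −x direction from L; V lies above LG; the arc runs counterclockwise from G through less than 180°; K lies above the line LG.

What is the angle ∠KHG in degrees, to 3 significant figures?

128°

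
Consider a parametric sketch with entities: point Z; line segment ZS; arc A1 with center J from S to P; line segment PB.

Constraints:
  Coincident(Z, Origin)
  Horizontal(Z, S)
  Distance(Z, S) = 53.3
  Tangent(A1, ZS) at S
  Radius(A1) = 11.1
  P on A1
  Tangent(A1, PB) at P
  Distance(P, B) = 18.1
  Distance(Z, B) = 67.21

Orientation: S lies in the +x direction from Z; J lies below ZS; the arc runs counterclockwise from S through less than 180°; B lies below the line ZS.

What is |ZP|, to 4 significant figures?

49.83

Checks: |JP| = 11.10 ✓; ∠(JP, PB) = 90.00° ✓; |PB| = 18.10 ✓; |ZB| = 67.21 ✓.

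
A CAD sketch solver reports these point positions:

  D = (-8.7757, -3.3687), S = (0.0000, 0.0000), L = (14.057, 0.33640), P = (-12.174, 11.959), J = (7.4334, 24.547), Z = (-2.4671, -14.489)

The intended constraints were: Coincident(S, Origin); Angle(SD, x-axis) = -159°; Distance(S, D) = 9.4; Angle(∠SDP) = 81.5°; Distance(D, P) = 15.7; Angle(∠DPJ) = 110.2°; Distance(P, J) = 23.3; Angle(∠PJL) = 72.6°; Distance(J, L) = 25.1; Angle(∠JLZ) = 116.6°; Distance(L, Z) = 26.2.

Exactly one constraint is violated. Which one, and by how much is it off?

Distance(L, Z) = 26.2 — off by 4.00.

S = (0.00, 0.00) ✓; SD at -159.0° ✓; |SD| = 9.400 ✓; ∠SDP = 81.50° ✓; |DP| = 15.70 ✓; ∠DPJ = 110.2° ✓; |PJ| = 23.30 ✓; ∠PJL = 72.60° ✓; |JL| = 25.10 ✓; ∠JLZ = 116.6° ✓; |LZ| = 22.20 ✗.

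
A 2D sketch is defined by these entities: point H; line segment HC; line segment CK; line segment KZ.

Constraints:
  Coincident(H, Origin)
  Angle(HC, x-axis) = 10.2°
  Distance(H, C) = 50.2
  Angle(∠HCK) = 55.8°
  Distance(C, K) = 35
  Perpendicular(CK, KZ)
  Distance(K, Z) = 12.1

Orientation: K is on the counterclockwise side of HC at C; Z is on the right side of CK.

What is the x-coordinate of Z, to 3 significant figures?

33.6

∠HCK = 55.8°, so CK runs at 10.2° + (180° − 55.8°) = 134° from the x-axis; with |CK| = 35.0, K = C + 35.0·(cos 134°, sin 134°) = (24.9, 33.9). The perpendicularity gives KZ at right angles to CK; with |KZ| = 12.1 on the right of CK, Z = K + 12.1·(0.714, 0.700) = (33.6, 42.4). So Z.x = 33.6.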